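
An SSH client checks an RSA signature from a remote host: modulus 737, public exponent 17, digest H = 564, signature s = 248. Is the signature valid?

invalid

s^2 ≡ 248^2 = 61504 ≡ 333
s^4 ≡ 333^2 = 110889 ≡ 339
s^8 ≡ 339^2 = 114921 ≡ 686
s^16 ≡ 686^2 = 470596 ≡ 390
17 = 16 + 1, so s^17 ≡ 390·248 ≡ 173 (mod 737)
s^17 mod 737 = 173, but H = 564.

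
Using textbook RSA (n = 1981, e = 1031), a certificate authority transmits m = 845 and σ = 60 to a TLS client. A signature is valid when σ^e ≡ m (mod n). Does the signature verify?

does not verify

Squares mod 1981: σ^1≡60, σ^2≡1619, σ^4≡298, σ^8≡1640, σ^16≡1383, σ^32≡1024, σ^64≡627, σ^128≡891, σ^256≡1481, σ^512≡394, σ^1024≡718
1031 = 1024 + 4 + 2 + 1, so σ^1031 ≡ 718·298·1619·60 ≡ 1136 (mod 1981)
The recovered value 1136 does not match the digest 845.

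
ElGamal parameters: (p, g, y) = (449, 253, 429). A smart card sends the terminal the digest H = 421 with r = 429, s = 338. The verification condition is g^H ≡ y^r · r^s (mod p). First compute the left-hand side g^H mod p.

111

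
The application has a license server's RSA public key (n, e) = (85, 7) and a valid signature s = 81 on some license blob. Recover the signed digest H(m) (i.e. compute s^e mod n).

21

s^2 ≡ 81^2 = 6561 ≡ 16
s^4 ≡ 16^2 = 256 ≡ 1
7 = 4 + 2 + 1, so s^7 ≡ 1·16·81 ≡ 21 (mod 85)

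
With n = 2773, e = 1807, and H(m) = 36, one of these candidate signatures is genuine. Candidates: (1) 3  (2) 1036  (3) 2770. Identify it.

1

Candidate 1: Squares mod 2773: 3^1≡3, 3^2≡9, 3^4≡81, 3^8≡1015, 3^16≡1442, 3^32≡2387, 3^64≡2027, 3^128≡1916, 3^256≡2377, 3^512≡1528, 3^1024≡2691; 1807 = 1024 + 512 + 256 + 8 + 4 + 2 + 1, so 3^1807 ≡ 2691·1528·2377·1015·81·9·3 ≡ 36 (mod 2773)
  → matches H(m) = 36
Candidate 2: Squares mod 2773: 1036^1≡1036, 1036^2≡145, 1036^4≡1614, 1036^8≡1149, 1036^16≡253, 1036^32≡230, 1036^64≡213, 1036^128≡1001, 1036^256≡948, 1036^512≡252, 1036^1024≡2498; 1807 = 1024 + 512 + 256 + 8 + 4 + 2 + 1, so 1036^1807 ≡ 2498·252·948·1149·1614·145·1036 ≡ 2458 (mod 2773)
Candidate 3: Squares mod 2773: 2770^1≡2770, 2770^2≡9, 2770^4≡81, 2770^8≡1015, 2770^16≡1442, 2770^32≡2387, 2770^64≡2027, 2770^128≡1916, 2770^256≡2377, 2770^512≡1528, 2770^1024≡2691; 1807 = 1024 + 512 + 256 + 8 + 4 + 2 + 1, so 2770^1807 ≡ 2691·1528·2377·1015·81·9·2770 ≡ 2737 (mod 2773)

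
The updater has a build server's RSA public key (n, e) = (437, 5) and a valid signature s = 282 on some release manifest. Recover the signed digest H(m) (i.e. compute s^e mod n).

232

s^2 ≡ 282^2 = 79524 ≡ 427
s^4 ≡ 427^2 = 182329 ≡ 100
5 = 4 + 1, so s^5 ≡ 100·282 ≡ 232 (mod 437)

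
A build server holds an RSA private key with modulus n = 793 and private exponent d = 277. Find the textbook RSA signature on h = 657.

h^2 ≡ 657^2 = 431649 ≡ 257
h^4 ≡ 257^2 = 66049 ≡ 230
h^8 ≡ 230^2 = 52900 ≡ 562
h^16 ≡ 562^2 = 315844 ≡ 230
h^32 ≡ 230^2 = 52900 ≡ 562
h^64 ≡ 562^2 = 315844 ≡ 230
h^128 ≡ 230^2 = 52900 ≡ 562
h^256 ≡ 562^2 = 315844 ≡ 230
277 = 256 + 16 + 4 + 1, so h^277 ≡ 230·230·230·657 ≡ 657 (mod 793)

657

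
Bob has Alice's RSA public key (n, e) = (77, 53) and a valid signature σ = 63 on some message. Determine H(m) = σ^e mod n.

28

σ^2 ≡ 63^2 = 3969 ≡ 42
σ^4 ≡ 42^2 = 1764 ≡ 70
σ^8 ≡ 70^2 = 4900 ≡ 49
σ^16 ≡ 49^2 = 2401 ≡ 14
σ^32 ≡ 14^2 = 196 ≡ 42
53 = 32 + 16 + 4 + 1, so σ^53 ≡ 42·14·70·63 ≡ 28 (mod 77)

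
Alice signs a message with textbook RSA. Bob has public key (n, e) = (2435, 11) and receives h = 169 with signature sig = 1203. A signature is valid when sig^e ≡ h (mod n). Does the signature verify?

sig^2 ≡ 1203^2 = 1447209 ≡ 819
sig^4 ≡ 819^2 = 670761 ≡ 1136
sig^8 ≡ 1136^2 = 1290496 ≡ 2381
11 = 8 + 2 + 1, so sig^11 ≡ 2381·819·1203 ≡ 872 (mod 2435)
The recovered value 872 does not match the digest 169.

does not verify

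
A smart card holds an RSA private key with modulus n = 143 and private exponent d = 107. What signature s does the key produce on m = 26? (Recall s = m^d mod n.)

104

m^2 ≡ 26^2 = 676 ≡ 104
m^4 ≡ 104^2 = 10816 ≡ 91
m^8 ≡ 91^2 = 8281 ≡ 130
m^16 ≡ 130^2 = 16900 ≡ 26
m^32 ≡ 26^2 = 676 ≡ 104
m^64 ≡ 104^2 = 10816 ≡ 91
107 = 64 + 32 + 8 + 2 + 1, so m^107 ≡ 91·104·130·104·26 ≡ 104 (mod 143)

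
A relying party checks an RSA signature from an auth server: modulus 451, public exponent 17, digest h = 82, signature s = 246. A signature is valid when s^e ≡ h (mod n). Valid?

s^2 ≡ 246^2 = 60516 ≡ 82
s^4 ≡ 82^2 = 6724 ≡ 410
s^8 ≡ 410^2 = 168100 ≡ 328
s^16 ≡ 328^2 = 107584 ≡ 246
17 = 16 + 1, so s^17 ≡ 246·246 ≡ 82 (mod 451)
s^17 mod 451 = 82 matches h.

yes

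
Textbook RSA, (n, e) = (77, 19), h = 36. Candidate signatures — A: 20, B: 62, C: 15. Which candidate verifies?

C

Candidate A: Squares mod 77: 20^1≡20, 20^2≡15, 20^4≡71, 20^8≡36, 20^16≡64; 19 = 16 + 2 + 1, so 20^19 ≡ 64·15·20 ≡ 27 (mod 77)
Candidate B: Squares mod 77: 62^1≡62, 62^2≡71, 62^4≡36, 62^8≡64, 62^16≡15; 19 = 16 + 2 + 1, so 62^19 ≡ 15·71·62 ≡ 41 (mod 77)
Candidate C: Squares mod 77: 15^1≡15, 15^2≡71, 15^4≡36, 15^8≡64, 15^16≡15; 19 = 16 + 2 + 1, so 15^19 ≡ 15·71·15 ≡ 36 (mod 77)
  → matches h = 36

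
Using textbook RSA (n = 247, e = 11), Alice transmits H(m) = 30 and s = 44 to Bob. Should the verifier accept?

reject

s^2 ≡ 44^2 = 1936 ≡ 207
s^4 ≡ 207^2 = 42849 ≡ 118
s^8 ≡ 118^2 = 13924 ≡ 92
11 = 8 + 2 + 1, so s^11 ≡ 92·207·44 ≡ 112 (mod 247)
s^11 mod 247 = 112, but H(m) = 30.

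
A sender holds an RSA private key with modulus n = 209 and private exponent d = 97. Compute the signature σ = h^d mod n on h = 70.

h^97 mod 209 = 181

181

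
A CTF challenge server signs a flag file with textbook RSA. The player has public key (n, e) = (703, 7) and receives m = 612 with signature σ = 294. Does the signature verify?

Squares mod 703: σ^1≡294, σ^2≡670, σ^4≡386
7 = 4 + 2 + 1, so σ^7 ≡ 386·670·294 ≡ 612 (mod 703)
612 = m, so the signature checks out.

verifies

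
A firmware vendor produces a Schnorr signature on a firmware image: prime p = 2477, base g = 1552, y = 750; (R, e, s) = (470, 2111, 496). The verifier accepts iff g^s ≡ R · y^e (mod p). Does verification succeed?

g^s mod p:
Squares mod 2477: 1552^1≡1552, 1552^2≡1060, 1552^4≡1519, 1552^8≡1274, 1552^16≡641, 1552^32≡2176, 1552^64≡1429, 1552^128≡993, 1552^256≡203
496 = 256 + 128 + 64 + 32 + 16, so 1552^496 ≡ 203·993·1429·2176·641 ≡ 1069 (mod 2477)
R · y^e mod p:
Squares mod 2477: 750^1≡750, 750^2≡221, 750^4≡1778, 750^8≡632, 750^16≡627, 750^32≡1763, 750^64≡2011, 750^128≡1657, 750^256≡1133, 750^512≡603, 750^1024≡1967, 750^2048≡15
2111 = 2048 + 32 + 16 + 8 + 4 + 2 + 1, so 750^2111 ≡ 15·1763·627·632·1778·221·750 ≡ 387 (mod 2477)
470·387 = 181890 ≡ 1069 (mod 2477)
1069 ≡ 1069 (mod 2477); signature holds.

passes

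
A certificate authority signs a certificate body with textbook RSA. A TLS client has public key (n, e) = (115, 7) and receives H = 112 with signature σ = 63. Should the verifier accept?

σ^2 ≡ 63^2 = 3969 ≡ 59
σ^4 ≡ 59^2 = 3481 ≡ 31
7 = 4 + 2 + 1, so σ^7 ≡ 31·59·63 ≡ 112 (mod 115)
112 = H, so the signature checks out.

accept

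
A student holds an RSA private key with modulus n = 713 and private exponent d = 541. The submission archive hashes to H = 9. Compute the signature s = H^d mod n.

288

H^2 ≡ 9^2 = 81
H^4 ≡ 81^2 = 6561 ≡ 144
H^8 ≡ 144^2 = 20736 ≡ 59
H^16 ≡ 59^2 = 3481 ≡ 629
H^32 ≡ 629^2 = 395641 ≡ 639
H^64 ≡ 639^2 = 408321 ≡ 485
H^128 ≡ 485^2 = 235225 ≡ 648
H^256 ≡ 648^2 = 419904 ≡ 660
H^512 ≡ 660^2 = 435600 ≡ 670
541 = 512 + 16 + 8 + 4 + 1, so H^541 ≡ 670·629·59·144·9 ≡ 288 (mod 713)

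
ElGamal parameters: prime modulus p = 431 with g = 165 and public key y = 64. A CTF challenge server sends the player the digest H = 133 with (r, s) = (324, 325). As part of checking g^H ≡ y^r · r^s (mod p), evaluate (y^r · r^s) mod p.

64^2 = 4096 ≡ 217
64^4 ≡ 217^2 = 47089 ≡ 110
64^8 ≡ 110^2 = 12100 ≡ 32
64^16 ≡ 32^2 = 1024 ≡ 162
64^32 ≡ 162^2 = 26244 ≡ 384
64^64 ≡ 384^2 = 147456 ≡ 54
64^128 ≡ 54^2 = 2916 ≡ 330
64^256 ≡ 330^2 = 108900 ≡ 288
324 = 256 + 64 + 4, so 64^324 ≡ 288·54·110 ≡ 81 (mod 431)
324^2 = 104976 ≡ 243
324^4 ≡ 243^2 = 59049 ≡ 2
324^8 ≡ 2^2 = 4
324^16 ≡ 4^2 = 16
324^32 ≡ 16^2 = 256
324^64 ≡ 256^2 = 65536 ≡ 24
324^128 ≡ 24^2 = 576 ≡ 145
324^256 ≡ 145^2 = 21025 ≡ 337
325 = 256 + 64 + 4 + 1, so 324^325 ≡ 337·24·2·324 ≡ 64 (mod 431)
y^r · r^s ≡ 81·64 = 5184 ≡ 12 (mod 431)

12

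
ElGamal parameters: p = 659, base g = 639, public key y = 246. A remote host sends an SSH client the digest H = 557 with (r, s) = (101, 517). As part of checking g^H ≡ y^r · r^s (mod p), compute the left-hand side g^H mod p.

151

639^2 = 408321 ≡ 400
639^4 ≡ 400^2 = 160000 ≡ 522
639^8 ≡ 522^2 = 272484 ≡ 317
639^16 ≡ 317^2 = 100489 ≡ 321
639^32 ≡ 321^2 = 103041 ≡ 237
639^64 ≡ 237^2 = 56169 ≡ 154
639^128 ≡ 154^2 = 23716 ≡ 651
639^256 ≡ 651^2 = 423801 ≡ 64
639^512 ≡ 64^2 = 4096 ≡ 142
557 = 512 + 32 + 8 + 4 + 1, so 639^557 ≡ 142·237·317·522·639 ≡ 151 (mod 659)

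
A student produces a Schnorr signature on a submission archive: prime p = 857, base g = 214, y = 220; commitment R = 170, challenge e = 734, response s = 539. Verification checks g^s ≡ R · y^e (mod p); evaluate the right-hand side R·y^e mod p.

Squares mod 857: 220^1≡220, 220^2≡408, 220^4≡206, 220^8≡443, 220^16≡853, 220^32≡16, 220^64≡256, 220^128≡404, 220^256≡386, 220^512≡735
734 = 512 + 128 + 64 + 16 + 8 + 4 + 2, so 220^734 ≡ 735·404·256·853·443·206·408 ≡ 802 (mod 857)
R · y^e ≡ 170·802 = 136340 ≡ 77 (mod 857)

77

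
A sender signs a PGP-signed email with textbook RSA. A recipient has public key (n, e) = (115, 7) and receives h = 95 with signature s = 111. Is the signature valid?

invalid

Squares mod 115: s^1≡111, s^2≡16, s^4≡26
7 = 4 + 2 + 1, so s^7 ≡ 26·16·111 ≡ 61 (mod 115)
The recovered value 61 does not match the digest 95.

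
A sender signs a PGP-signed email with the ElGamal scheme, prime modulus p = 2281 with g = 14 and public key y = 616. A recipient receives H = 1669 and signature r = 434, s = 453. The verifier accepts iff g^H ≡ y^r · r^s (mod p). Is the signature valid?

valid

Left side g^H mod p:
Squares mod 2281: 14^1≡14, 14^2≡196, 14^4≡1920, 14^8≡304, 14^16≡1176, 14^32≡690, 14^64≡1652, 14^128≡1028, 14^256≡681, 14^512≡718, 14^1024≡18
1669 = 1024 + 512 + 128 + 4 + 1, so 14^1669 ≡ 18·718·1028·1920·14 ≡ 1271 (mod 2281)
Right side y^r · r^s mod p:
Squares mod 2281: 616^1≡616, 616^2≡810, 616^4≡1453, 616^8≡1284, 616^16≡1774, 616^32≡1577, 616^64≡639, 616^128≡22, 616^256≡484
434 = 256 + 128 + 32 + 16 + 2, so 616^434 ≡ 484·22·1577·1774·810 ≡ 1348 (mod 2281)
Squares mod 2281: 434^1≡434, 434^2≡1314, 434^4≡2160, 434^8≡955, 434^16≡1906, 434^32≡1484, 434^64≡1091, 434^128≡1880, 434^256≡1131
453 = 256 + 128 + 64 + 4 + 1, so 434^453 ≡ 1131·1880·1091·2160·434 ≡ 957 (mod 2281)
1348·957 = 1290036 ≡ 1271 (mod 2281)
1271 ≡ 1271 (mod 2281), so the signature is genuine.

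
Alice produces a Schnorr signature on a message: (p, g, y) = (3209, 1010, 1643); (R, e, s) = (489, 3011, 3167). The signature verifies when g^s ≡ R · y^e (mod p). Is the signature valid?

g^s mod p:
1010^3167 mod 3209 = 1513
R · y^e mod p:
1643^3011 mod 3209 = 20
489·20 = 9780 ≡ 153 (mod 3209)
1513 ≠ 153; the check fails.

invalid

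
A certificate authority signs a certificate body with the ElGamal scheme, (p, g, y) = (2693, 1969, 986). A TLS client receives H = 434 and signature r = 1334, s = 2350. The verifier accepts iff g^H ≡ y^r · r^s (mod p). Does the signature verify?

does not verify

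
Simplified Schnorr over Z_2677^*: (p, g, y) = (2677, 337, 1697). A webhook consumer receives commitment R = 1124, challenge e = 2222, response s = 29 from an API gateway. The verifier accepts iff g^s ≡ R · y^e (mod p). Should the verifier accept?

accept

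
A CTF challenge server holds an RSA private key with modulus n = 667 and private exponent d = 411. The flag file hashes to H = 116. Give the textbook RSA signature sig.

Squares mod 667: H^1≡116, H^2≡116, H^4≡116, H^8≡116, H^16≡116, H^32≡116, H^64≡116, H^128≡116, H^256≡116
411 = 256 + 128 + 16 + 8 + 2 + 1, so H^411 ≡ 116·116·116·116·116·116 ≡ 116 (mod 667)

116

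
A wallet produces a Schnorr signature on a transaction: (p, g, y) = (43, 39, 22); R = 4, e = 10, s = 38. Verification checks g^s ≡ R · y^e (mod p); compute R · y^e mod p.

21

22^10 mod 43 = 16
R · y^e ≡ 4·16 = 64 ≡ 21 (mod 43)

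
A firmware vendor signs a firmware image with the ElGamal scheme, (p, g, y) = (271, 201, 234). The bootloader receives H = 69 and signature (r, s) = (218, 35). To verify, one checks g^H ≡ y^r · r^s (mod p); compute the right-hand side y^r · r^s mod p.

234^2 = 54756 ≡ 14
234^4 ≡ 14^2 = 196
234^8 ≡ 196^2 = 38416 ≡ 205
234^16 ≡ 205^2 = 42025 ≡ 20
234^32 ≡ 20^2 = 400 ≡ 129
234^64 ≡ 129^2 = 16641 ≡ 110
234^128 ≡ 110^2 = 12100 ≡ 176
218 = 128 + 64 + 16 + 8 + 2, so 234^218 ≡ 176·110·20·205·14 ≡ 45 (mod 271)
218^2 = 47524 ≡ 99
218^4 ≡ 99^2 = 9801 ≡ 45
218^8 ≡ 45^2 = 2025 ≡ 128
218^16 ≡ 128^2 = 16384 ≡ 124
218^32 ≡ 124^2 = 15376 ≡ 200
35 = 32 + 2 + 1, so 218^35 ≡ 200·99·218 ≡ 183 (mod 271)
y^r · r^s ≡ 45·183 = 8235 ≡ 105 (mod 271)

105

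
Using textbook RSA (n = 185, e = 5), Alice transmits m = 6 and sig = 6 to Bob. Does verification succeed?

Squares mod 185: sig^1≡6, sig^2≡36, sig^4≡1
5 = 4 + 1, so sig^5 ≡ 1·6 ≡ 6 (mod 185)
Since 6 equals the digest 6, verification succeeds.

passes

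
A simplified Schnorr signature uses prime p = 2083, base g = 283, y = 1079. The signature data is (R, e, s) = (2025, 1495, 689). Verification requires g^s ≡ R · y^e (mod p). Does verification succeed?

g^s mod p:
283^2 = 80089 ≡ 935
283^4 ≡ 935^2 = 874225 ≡ 1448
283^8 ≡ 1448^2 = 2096704 ≡ 1206
283^16 ≡ 1206^2 = 1454436 ≡ 502
283^32 ≡ 502^2 = 252004 ≡ 2044
283^64 ≡ 2044^2 = 4177936 ≡ 1521
283^128 ≡ 1521^2 = 2313441 ≡ 1311
283^256 ≡ 1311^2 = 1718721 ≡ 246
283^512 ≡ 246^2 = 60516 ≡ 109
689 = 512 + 128 + 32 + 16 + 1, so 283^689 ≡ 109·1311·2044·502·283 ≡ 238 (mod 2083)
R · y^e mod p:
1079^2 = 1164241 ≡ 1927
1079^4 ≡ 1927^2 = 3713329 ≡ 1423
1079^8 ≡ 1423^2 = 2024929 ≡ 253
1079^16 ≡ 253^2 = 64009 ≡ 1519
1079^32 ≡ 1519^2 = 2307361 ≡ 1480
1079^64 ≡ 1480^2 = 2190400 ≡ 1167
1079^128 ≡ 1167^2 = 1361889 ≡ 1690
1079^256 ≡ 1690^2 = 2856100 ≡ 307
1079^512 ≡ 307^2 = 94249 ≡ 514
1079^1024 ≡ 514^2 = 264196 ≡ 1738
1495 = 1024 + 256 + 128 + 64 + 16 + 4 + 2 + 1, so 1079^1495 ≡ 1738·307·1690·1167·1519·1423·1927·1079 ≡ 786 (mod 2083)
2025·786 = 1591650 ≡ 238 (mod 2083)
238 ≡ 238 (mod 2083); signature holds.

passes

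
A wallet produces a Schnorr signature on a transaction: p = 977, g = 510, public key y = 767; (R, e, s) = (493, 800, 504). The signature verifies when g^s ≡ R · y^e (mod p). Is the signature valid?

g^s mod p:
510^2 = 260100 ≡ 218
510^4 ≡ 218^2 = 47524 ≡ 628
510^8 ≡ 628^2 = 394384 ≡ 653
510^16 ≡ 653^2 = 426409 ≡ 437
510^32 ≡ 437^2 = 190969 ≡ 454
510^64 ≡ 454^2 = 206116 ≡ 946
510^128 ≡ 946^2 = 894916 ≡ 961
510^256 ≡ 961^2 = 923521 ≡ 256
504 = 256 + 128 + 64 + 32 + 16 + 8, so 510^504 ≡ 256·961·946·454·437·653 ≡ 437 (mod 977)
R · y^e mod p:
767^2 = 588289 ≡ 135
767^4 ≡ 135^2 = 18225 ≡ 639
767^8 ≡ 639^2 = 408321 ≡ 912
767^16 ≡ 912^2 = 831744 ≡ 317
767^32 ≡ 317^2 = 100489 ≡ 835
767^64 ≡ 835^2 = 697225 ≡ 624
767^128 ≡ 624^2 = 389376 ≡ 530
767^256 ≡ 530^2 = 280900 ≡ 501
767^512 ≡ 501^2 = 251001 ≡ 889
800 = 512 + 256 + 32, so 767^800 ≡ 889·501·835 ≡ 857 (mod 977)
493·857 = 422501 ≡ 437 (mod 977)
437 ≡ 437 (mod 977); signature holds.

valid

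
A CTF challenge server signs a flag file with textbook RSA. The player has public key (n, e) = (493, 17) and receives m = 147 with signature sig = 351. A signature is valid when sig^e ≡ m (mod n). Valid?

yes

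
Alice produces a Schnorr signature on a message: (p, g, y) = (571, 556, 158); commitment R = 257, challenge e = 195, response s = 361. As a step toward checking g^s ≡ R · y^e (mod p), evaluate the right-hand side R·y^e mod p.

106

Squares mod 571: 158^1≡158, 158^2≡411, 158^4≡476, 158^8≡460, 158^16≡330, 158^32≡410, 158^64≡226, 158^128≡257
195 = 128 + 64 + 2 + 1, so 158^195 ≡ 257·226·411·158 ≡ 407 (mod 571)
R · y^e ≡ 257·407 = 104599 ≡ 106 (mod 571)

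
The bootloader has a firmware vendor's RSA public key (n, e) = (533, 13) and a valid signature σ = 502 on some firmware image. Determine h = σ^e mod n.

385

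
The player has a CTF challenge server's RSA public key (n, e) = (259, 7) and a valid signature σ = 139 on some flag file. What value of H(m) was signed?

σ^2 ≡ 139^2 = 19321 ≡ 155
σ^4 ≡ 155^2 = 24025 ≡ 197
7 = 4 + 2 + 1, so σ^7 ≡ 197·155·139 ≡ 132 (mod 259)

132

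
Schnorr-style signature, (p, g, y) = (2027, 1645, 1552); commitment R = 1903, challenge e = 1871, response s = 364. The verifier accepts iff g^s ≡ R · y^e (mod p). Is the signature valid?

valid

g^s mod p:
Squares mod 2027: 1645^1≡1645, 1645^2≡2007, 1645^4≡400, 1645^8≡1894, 1645^16≡1473, 1645^32≡839, 1645^64≡552, 1645^128≡654, 1645^256≡19
364 = 256 + 64 + 32 + 8 + 4, so 1645^364 ≡ 19·552·839·1894·400 ≡ 1462 (mod 2027)
R · y^e mod p:
Squares mod 2027: 1552^1≡1552, 1552^2≡628, 1552^4≡1146, 1552^8≡1847, 1552^16≡1995, 1552^32≡1024, 1552^64≡617, 1552^128≡1640, 1552^256≡1798, 1552^512≡1766, 1552^1024≡1230
1871 = 1024 + 512 + 256 + 64 + 8 + 4 + 2 + 1, so 1552^1871 ≡ 1230·1766·1798·617·1847·1146·628·1552 ≡ 544 (mod 2027)
1903·544 = 1035232 ≡ 1462 (mod 2027)
1462 ≡ 1462 (mod 2027); signature holds.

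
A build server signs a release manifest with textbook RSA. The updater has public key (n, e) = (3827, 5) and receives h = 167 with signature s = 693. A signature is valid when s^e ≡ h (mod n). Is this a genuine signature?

forged

s^5 mod 3827 = 2996
The recovered value 2996 does not match the digest 167.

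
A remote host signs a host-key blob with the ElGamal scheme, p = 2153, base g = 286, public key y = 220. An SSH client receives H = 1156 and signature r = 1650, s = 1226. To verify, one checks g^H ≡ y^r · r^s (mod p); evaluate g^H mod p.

526

286^2 = 81796 ≡ 2135
286^4 ≡ 2135^2 = 4558225 ≡ 324
286^8 ≡ 324^2 = 104976 ≡ 1632
286^16 ≡ 1632^2 = 2663424 ≡ 163
286^32 ≡ 163^2 = 26569 ≡ 733
286^64 ≡ 733^2 = 537289 ≡ 1192
286^128 ≡ 1192^2 = 1420864 ≡ 2037
286^256 ≡ 2037^2 = 4149369 ≡ 538
286^512 ≡ 538^2 = 289444 ≡ 942
286^1024 ≡ 942^2 = 887364 ≡ 328
1156 = 1024 + 128 + 4, so 286^1156 ≡ 328·2037·324 ≡ 526 (mod 2153)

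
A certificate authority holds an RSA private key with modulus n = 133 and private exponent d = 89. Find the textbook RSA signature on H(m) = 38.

(H(m))^2 ≡ 38^2 = 1444 ≡ 114
(H(m))^4 ≡ 114^2 = 12996 ≡ 95
(H(m))^8 ≡ 95^2 = 9025 ≡ 114
(H(m))^16 ≡ 114^2 = 12996 ≡ 95
(H(m))^32 ≡ 95^2 = 9025 ≡ 114
(H(m))^64 ≡ 114^2 = 12996 ≡ 95
89 = 64 + 16 + 8 + 1, so (H(m))^89 ≡ 95·95·114·38 ≡ 19 (mod 133)

19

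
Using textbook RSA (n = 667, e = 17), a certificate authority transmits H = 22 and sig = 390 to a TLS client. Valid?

yes

sig^17 mod 667 = 22
22 = H, so the signature checks out.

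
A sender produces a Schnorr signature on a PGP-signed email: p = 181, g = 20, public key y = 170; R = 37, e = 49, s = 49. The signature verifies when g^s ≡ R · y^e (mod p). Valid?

g^s mod p:
20^2 = 400 ≡ 38
20^4 ≡ 38^2 = 1444 ≡ 177
20^8 ≡ 177^2 = 31329 ≡ 16
20^16 ≡ 16^2 = 256 ≡ 75
20^32 ≡ 75^2 = 5625 ≡ 14
49 = 32 + 16 + 1, so 20^49 ≡ 14·75·20 ≡ 4 (mod 181)
R · y^e mod p:
170^2 = 28900 ≡ 121
170^4 ≡ 121^2 = 14641 ≡ 161
170^8 ≡ 161^2 = 25921 ≡ 38
170^16 ≡ 38^2 = 1444 ≡ 177
170^32 ≡ 177^2 = 31329 ≡ 16
49 = 32 + 16 + 1, so 170^49 ≡ 16·177·170 ≡ 161 (mod 181)
37·161 = 5957 ≡ 165 (mod 181)
4 ≠ 165; the check fails.

no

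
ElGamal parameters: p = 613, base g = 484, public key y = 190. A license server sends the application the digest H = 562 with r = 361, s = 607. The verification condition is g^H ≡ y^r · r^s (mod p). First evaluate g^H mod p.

484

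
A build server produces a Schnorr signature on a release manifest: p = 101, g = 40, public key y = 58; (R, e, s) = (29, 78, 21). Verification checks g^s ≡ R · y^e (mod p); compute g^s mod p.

40^2 = 1600 ≡ 85
40^4 ≡ 85^2 = 7225 ≡ 54
40^8 ≡ 54^2 = 2916 ≡ 88
40^16 ≡ 88^2 = 7744 ≡ 68
21 = 16 + 4 + 1, so 40^21 ≡ 68·54·40 ≡ 26 (mod 101)

26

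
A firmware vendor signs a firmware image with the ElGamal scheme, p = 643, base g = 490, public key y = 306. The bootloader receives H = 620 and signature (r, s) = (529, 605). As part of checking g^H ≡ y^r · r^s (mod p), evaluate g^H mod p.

Squares mod 643: 490^1≡490, 490^2≡261, 490^4≡606, 490^8≡83, 490^16≡459, 490^32≡420, 490^64≡218, 490^128≡585, 490^256≡149, 490^512≡339
620 = 512 + 64 + 32 + 8 + 4, so 490^620 ≡ 339·218·420·83·606 ≡ 295 (mod 643)

295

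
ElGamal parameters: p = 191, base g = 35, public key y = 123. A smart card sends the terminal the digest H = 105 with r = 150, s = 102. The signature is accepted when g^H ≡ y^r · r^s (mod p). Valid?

Left side g^H mod p:
35^105 mod 191 = 14
Right side y^r · r^s mod p:
123^150 mod 191 = 6
150^102 mod 191 = 154
6·154 = 924 ≡ 160 (mod 191)
14 ≠ 160, so verification fails.

no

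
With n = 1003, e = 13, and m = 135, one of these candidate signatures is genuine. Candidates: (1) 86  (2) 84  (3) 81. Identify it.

2

Candidate 1: Squares mod 1003: 86^1≡86, 86^2≡375, 86^4≡205, 86^8≡902; 13 = 8 + 4 + 1, so 86^13 ≡ 902·205·86 ≡ 698 (mod 1003)
Candidate 2: Squares mod 1003: 84^1≡84, 84^2≡35, 84^4≡222, 84^8≡137; 13 = 8 + 4 + 1, so 84^13 ≡ 137·222·84 ≡ 135 (mod 1003)
  → matches m = 135
Candidate 3: Squares mod 1003: 81^1≡81, 81^2≡543, 81^4≡970, 81^8≡86; 13 = 8 + 4 + 1, so 81^13 ≡ 86·970·81 ≡ 812 (mod 1003)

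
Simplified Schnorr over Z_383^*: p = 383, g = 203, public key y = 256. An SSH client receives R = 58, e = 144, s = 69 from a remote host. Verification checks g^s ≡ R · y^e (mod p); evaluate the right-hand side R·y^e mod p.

256^2 = 65536 ≡ 43
256^4 ≡ 43^2 = 1849 ≡ 317
256^8 ≡ 317^2 = 100489 ≡ 143
256^16 ≡ 143^2 = 20449 ≡ 150
256^32 ≡ 150^2 = 22500 ≡ 286
256^64 ≡ 286^2 = 81796 ≡ 217
256^128 ≡ 217^2 = 47089 ≡ 363
144 = 128 + 16, so 256^144 ≡ 363·150 ≡ 64 (mod 383)
R · y^e ≡ 58·64 = 3712 ≡ 265 (mod 383)

265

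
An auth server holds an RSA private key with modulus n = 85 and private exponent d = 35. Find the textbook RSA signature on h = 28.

22

Squares mod 85: h^1≡28, h^2≡19, h^4≡21, h^8≡16, h^16≡1, h^32≡1
35 = 32 + 2 + 1, so h^35 ≡ 1·19·28 ≡ 22 (mod 85)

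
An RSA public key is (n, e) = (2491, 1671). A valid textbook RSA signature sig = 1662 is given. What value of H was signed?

1140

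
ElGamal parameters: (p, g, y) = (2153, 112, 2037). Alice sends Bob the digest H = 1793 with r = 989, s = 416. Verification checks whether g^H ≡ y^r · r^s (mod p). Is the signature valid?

Left side g^H mod p:
Squares mod 2153: 112^1≡112, 112^2≡1779, 112^4≡2084, 112^8≡455, 112^16≡337, 112^32≡1613, 112^64≡945, 112^128≡1683, 112^256≡1294, 112^512≡1555, 112^1024≡206
1793 = 1024 + 512 + 256 + 1, so 112^1793 ≡ 206·1555·1294·112 ≡ 332 (mod 2153)
Right side y^r · r^s mod p:
Squares mod 2153: 2037^1≡2037, 2037^2≡538, 2037^4≡942, 2037^8≡328, 2037^16≡2087, 2037^32≡50, 2037^64≡347, 2037^128≡1994, 2037^256≡1598, 2037^512≡146
989 = 512 + 256 + 128 + 64 + 16 + 8 + 4 + 1, so 2037^989 ≡ 146·1598·1994·347·2087·328·942·2037 ≡ 279 (mod 2153)
Squares mod 2153: 989^1≡989, 989^2≡659, 989^4≡1528, 989^8≡932, 989^16≡965, 989^32≡1129, 989^64≡65, 989^128≡2072, 989^256≡102
416 = 256 + 128 + 32, so 989^416 ≡ 102·2072·1129 ≡ 1151 (mod 2153)
279·1151 = 321129 ≡ 332 (mod 2153)
332 ≡ 332 (mod 2153), so the signature is genuine.

valid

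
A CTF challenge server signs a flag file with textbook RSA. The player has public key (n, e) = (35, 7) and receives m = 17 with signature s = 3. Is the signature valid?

valid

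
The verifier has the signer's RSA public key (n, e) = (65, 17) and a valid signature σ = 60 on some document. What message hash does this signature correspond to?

60

σ^2 ≡ 60^2 = 3600 ≡ 25
σ^4 ≡ 25^2 = 625 ≡ 40
σ^8 ≡ 40^2 = 1600 ≡ 40
σ^16 ≡ 40^2 = 1600 ≡ 40
17 = 16 + 1, so σ^17 ≡ 40·60 ≡ 60 (mod 65)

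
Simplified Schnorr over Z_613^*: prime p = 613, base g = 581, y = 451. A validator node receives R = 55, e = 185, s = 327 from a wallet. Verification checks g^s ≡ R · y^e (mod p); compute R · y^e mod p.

451^2 = 203401 ≡ 498
451^4 ≡ 498^2 = 248004 ≡ 352
451^8 ≡ 352^2 = 123904 ≡ 78
451^16 ≡ 78^2 = 6084 ≡ 567
451^32 ≡ 567^2 = 321489 ≡ 277
451^64 ≡ 277^2 = 76729 ≡ 104
451^128 ≡ 104^2 = 10816 ≡ 395
185 = 128 + 32 + 16 + 8 + 1, so 451^185 ≡ 395·277·567·78·451 ≡ 500 (mod 613)
R · y^e ≡ 55·500 = 27500 ≡ 528 (mod 613)

528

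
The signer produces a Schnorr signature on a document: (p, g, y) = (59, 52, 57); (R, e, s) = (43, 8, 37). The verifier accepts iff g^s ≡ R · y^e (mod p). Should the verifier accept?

reject

g^s mod p:
52^2 = 2704 ≡ 49
52^4 ≡ 49^2 = 2401 ≡ 41
52^8 ≡ 41^2 = 1681 ≡ 29
52^16 ≡ 29^2 = 841 ≡ 15
52^32 ≡ 15^2 = 225 ≡ 48
37 = 32 + 4 + 1, so 52^37 ≡ 48·41·52 ≡ 30 (mod 59)
R · y^e mod p:
57^2 = 3249 ≡ 4
57^4 ≡ 4^2 = 16
57^8 ≡ 16^2 = 256 ≡ 20
43·20 = 860 ≡ 34 (mod 59)
30 ≠ 34; the check fails.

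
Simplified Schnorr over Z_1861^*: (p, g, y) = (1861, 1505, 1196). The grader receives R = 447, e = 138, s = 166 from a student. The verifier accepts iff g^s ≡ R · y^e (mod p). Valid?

g^s mod p:
1505^166 mod 1861 = 412
R · y^e mod p:
1196^138 mod 1861 = 1558
447·1558 = 696426 ≡ 412 (mod 1861)
412 ≡ 412 (mod 1861); signature holds.

yes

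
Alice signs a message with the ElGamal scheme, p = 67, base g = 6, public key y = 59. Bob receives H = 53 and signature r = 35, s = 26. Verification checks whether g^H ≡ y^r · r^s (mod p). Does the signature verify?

does not verify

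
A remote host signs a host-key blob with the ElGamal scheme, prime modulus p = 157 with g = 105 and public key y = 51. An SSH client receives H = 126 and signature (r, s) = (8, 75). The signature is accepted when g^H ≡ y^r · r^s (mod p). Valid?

no

Left side g^H mod p:
105^2 = 11025 ≡ 35
105^4 ≡ 35^2 = 1225 ≡ 126
105^8 ≡ 126^2 = 15876 ≡ 19
105^16 ≡ 19^2 = 361 ≡ 47
105^32 ≡ 47^2 = 2209 ≡ 11
105^64 ≡ 11^2 = 121
126 = 64 + 32 + 16 + 8 + 4 + 2, so 105^126 ≡ 121·11·47·19·126·35 ≡ 46 (mod 157)
Right side y^r · r^s mod p:
51^2 = 2601 ≡ 89
51^4 ≡ 89^2 = 7921 ≡ 71
51^8 ≡ 71^2 = 5041 ≡ 17
8^2 = 64
8^4 ≡ 64^2 = 4096 ≡ 14
8^8 ≡ 14^2 = 196 ≡ 39
8^16 ≡ 39^2 = 1521 ≡ 108
8^32 ≡ 108^2 = 11664 ≡ 46
8^64 ≡ 46^2 = 2116 ≡ 75
75 = 64 + 8 + 2 + 1, so 8^75 ≡ 75·39·64·8 ≡ 134 (mod 157)
17·134 = 2278 ≡ 80 (mod 157)
46 ≠ 80, so verification fails.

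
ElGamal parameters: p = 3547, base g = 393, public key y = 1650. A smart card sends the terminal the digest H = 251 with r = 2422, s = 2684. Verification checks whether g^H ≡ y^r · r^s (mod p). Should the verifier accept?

reject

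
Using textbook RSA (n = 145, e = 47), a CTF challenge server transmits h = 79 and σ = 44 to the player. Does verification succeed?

fails

σ^47 mod 145 = 19
The recovered value 19 does not match the digest 79.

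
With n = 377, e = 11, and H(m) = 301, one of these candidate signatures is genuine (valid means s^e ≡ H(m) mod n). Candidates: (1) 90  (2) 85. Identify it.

2

Candidate 1: 90^11 mod 377 = 363
Candidate 2: 85^11 mod 377 = 301
  → matches H(m) = 301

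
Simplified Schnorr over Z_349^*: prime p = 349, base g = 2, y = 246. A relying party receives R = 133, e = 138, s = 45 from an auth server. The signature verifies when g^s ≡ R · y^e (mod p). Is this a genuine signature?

g^s mod p:
Squares mod 349: 2^1≡2, 2^2≡4, 2^4≡16, 2^8≡256, 2^16≡273, 2^32≡192
45 = 32 + 8 + 4 + 1, so 2^45 ≡ 192·256·16·2 ≡ 270 (mod 349)
R · y^e mod p:
Squares mod 349: 246^1≡246, 246^2≡139, 246^4≡126, 246^8≡171, 246^16≡274, 246^32≡41, 246^64≡285, 246^128≡257
138 = 128 + 8 + 2, so 246^138 ≡ 257·171·139 ≡ 86 (mod 349)
133·86 = 11438 ≡ 270 (mod 349)
270 ≡ 270 (mod 349); signature holds.

genuine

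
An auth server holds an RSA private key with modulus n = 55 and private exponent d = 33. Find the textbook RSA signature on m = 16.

26

m^2 ≡ 16^2 = 256 ≡ 36
m^4 ≡ 36^2 = 1296 ≡ 31
m^8 ≡ 31^2 = 961 ≡ 26
m^16 ≡ 26^2 = 676 ≡ 16
m^32 ≡ 16^2 = 256 ≡ 36
33 = 32 + 1, so m^33 ≡ 36·16 ≡ 26 (mod 55)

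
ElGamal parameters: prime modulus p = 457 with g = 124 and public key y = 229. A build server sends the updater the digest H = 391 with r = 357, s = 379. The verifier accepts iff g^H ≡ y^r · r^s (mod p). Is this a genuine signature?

Left side g^H mod p:
124^2 = 15376 ≡ 295
124^4 ≡ 295^2 = 87025 ≡ 195
124^8 ≡ 195^2 = 38025 ≡ 94
124^16 ≡ 94^2 = 8836 ≡ 153
124^32 ≡ 153^2 = 23409 ≡ 102
124^64 ≡ 102^2 = 10404 ≡ 350
124^128 ≡ 350^2 = 122500 ≡ 24
124^256 ≡ 24^2 = 576 ≡ 119
391 = 256 + 128 + 4 + 2 + 1, so 124^391 ≡ 119·24·195·295·124 ≡ 396 (mod 457)
Right side y^r · r^s mod p:
229^2 = 52441 ≡ 343
229^4 ≡ 343^2 = 117649 ≡ 200
229^8 ≡ 200^2 = 40000 ≡ 241
229^16 ≡ 241^2 = 58081 ≡ 42
229^32 ≡ 42^2 = 1764 ≡ 393
229^64 ≡ 393^2 = 154449 ≡ 440
229^128 ≡ 440^2 = 193600 ≡ 289
229^256 ≡ 289^2 = 83521 ≡ 347
357 = 256 + 64 + 32 + 4 + 1, so 229^357 ≡ 347·440·393·200·229 ≡ 373 (mod 457)
357^2 = 127449 ≡ 403
357^4 ≡ 403^2 = 162409 ≡ 174
357^8 ≡ 174^2 = 30276 ≡ 114
357^16 ≡ 114^2 = 12996 ≡ 200
357^32 ≡ 200^2 = 40000 ≡ 241
357^64 ≡ 241^2 = 58081 ≡ 42
357^128 ≡ 42^2 = 1764 ≡ 393
357^256 ≡ 393^2 = 154449 ≡ 440
379 = 256 + 64 + 32 + 16 + 8 + 2 + 1, so 357^379 ≡ 440·42·241·200·114·403·357 ≡ 425 (mod 457)
373·425 = 158525 ≡ 403 (mod 457)
396 ≠ 403, so verification fails.

forged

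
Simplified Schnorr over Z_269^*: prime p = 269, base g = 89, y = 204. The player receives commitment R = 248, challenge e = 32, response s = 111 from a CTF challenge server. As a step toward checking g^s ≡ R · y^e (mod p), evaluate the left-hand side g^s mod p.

203

89^2 = 7921 ≡ 120
89^4 ≡ 120^2 = 14400 ≡ 143
89^8 ≡ 143^2 = 20449 ≡ 5
89^16 ≡ 5^2 = 25
89^32 ≡ 25^2 = 625 ≡ 87
89^64 ≡ 87^2 = 7569 ≡ 37
111 = 64 + 32 + 8 + 4 + 2 + 1, so 89^111 ≡ 37·87·5·143·120·89 ≡ 203 (mod 269)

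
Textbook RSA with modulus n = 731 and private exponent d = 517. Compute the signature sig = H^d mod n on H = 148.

Squares mod 731: H^1≡148, H^2≡705, H^4≡676, H^8≡101, H^16≡698, H^32≡358, H^64≡239, H^128≡103, H^256≡375, H^512≡273
517 = 512 + 4 + 1, so H^517 ≡ 273·676·148 ≡ 20 (mod 731)

20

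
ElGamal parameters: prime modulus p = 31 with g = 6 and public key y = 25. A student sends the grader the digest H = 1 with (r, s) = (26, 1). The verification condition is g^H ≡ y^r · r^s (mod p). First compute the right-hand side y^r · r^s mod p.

6

25^2 = 625 ≡ 5
25^4 ≡ 5^2 = 25
25^8 ≡ 25^2 = 625 ≡ 5
25^16 ≡ 5^2 = 25
26 = 16 + 8 + 2, so 25^26 ≡ 25·5·5 ≡ 5 (mod 31)
26^1 mod 31 = 26
y^r · r^s ≡ 5·26 = 130 ≡ 6 (mod 31)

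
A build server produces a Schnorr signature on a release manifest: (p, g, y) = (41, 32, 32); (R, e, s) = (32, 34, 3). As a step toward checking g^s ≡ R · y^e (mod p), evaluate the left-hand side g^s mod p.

9

Squares mod 41: 32^1≡32, 32^2≡40
3 = 2 + 1, so 32^3 ≡ 40·32 ≡ 9 (mod 41)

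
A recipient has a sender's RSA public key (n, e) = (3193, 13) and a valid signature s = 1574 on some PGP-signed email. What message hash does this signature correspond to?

1810

s^13 mod 3193 = 1810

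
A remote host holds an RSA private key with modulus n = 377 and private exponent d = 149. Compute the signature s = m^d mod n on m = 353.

149

m^2 ≡ 353^2 = 124609 ≡ 199
m^4 ≡ 199^2 = 39601 ≡ 16
m^8 ≡ 16^2 = 256
m^16 ≡ 256^2 = 65536 ≡ 315
m^32 ≡ 315^2 = 99225 ≡ 74
m^64 ≡ 74^2 = 5476 ≡ 198
m^128 ≡ 198^2 = 39204 ≡ 373
149 = 128 + 16 + 4 + 1, so m^149 ≡ 373·315·16·353 ≡ 149 (mod 377)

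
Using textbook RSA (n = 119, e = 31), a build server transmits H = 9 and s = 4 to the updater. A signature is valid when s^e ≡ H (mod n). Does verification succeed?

s^2 ≡ 4^2 = 16
s^4 ≡ 16^2 = 256 ≡ 18
s^8 ≡ 18^2 = 324 ≡ 86
s^16 ≡ 86^2 = 7396 ≡ 18
31 = 16 + 8 + 4 + 2 + 1, so s^31 ≡ 18·86·18·16·4 ≡ 81 (mod 119)
81 ≠ 9, so verification fails.

fails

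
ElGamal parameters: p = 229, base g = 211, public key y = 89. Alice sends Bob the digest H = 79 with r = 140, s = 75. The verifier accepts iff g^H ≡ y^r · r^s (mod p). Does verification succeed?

passes

Left side g^H mod p:
211^2 = 44521 ≡ 95
211^4 ≡ 95^2 = 9025 ≡ 94
211^8 ≡ 94^2 = 8836 ≡ 134
211^16 ≡ 134^2 = 17956 ≡ 94
211^32 ≡ 94^2 = 8836 ≡ 134
211^64 ≡ 134^2 = 17956 ≡ 94
79 = 64 + 8 + 4 + 2 + 1, so 211^79 ≡ 94·134·94·95·211 ≡ 18 (mod 229)
Right side y^r · r^s mod p:
89^2 = 7921 ≡ 135
89^4 ≡ 135^2 = 18225 ≡ 134
89^8 ≡ 134^2 = 17956 ≡ 94
89^16 ≡ 94^2 = 8836 ≡ 134
89^32 ≡ 134^2 = 17956 ≡ 94
89^64 ≡ 94^2 = 8836 ≡ 134
89^128 ≡ 134^2 = 17956 ≡ 94
140 = 128 + 8 + 4, so 89^140 ≡ 94·94·134 ≡ 94 (mod 229)
140^2 = 19600 ≡ 135
140^4 ≡ 135^2 = 18225 ≡ 134
140^8 ≡ 134^2 = 17956 ≡ 94
140^16 ≡ 94^2 = 8836 ≡ 134
140^32 ≡ 134^2 = 17956 ≡ 94
140^64 ≡ 94^2 = 8836 ≡ 134
75 = 64 + 8 + 2 + 1, so 140^75 ≡ 134·94·135·140 ≡ 122 (mod 229)
94·122 = 11468 ≡ 18 (mod 229)
18 ≡ 18 (mod 229), so the signature is genuine.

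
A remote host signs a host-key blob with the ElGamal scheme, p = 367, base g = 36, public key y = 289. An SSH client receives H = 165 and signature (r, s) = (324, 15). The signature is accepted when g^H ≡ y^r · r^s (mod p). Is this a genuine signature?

Left side g^H mod p:
36^2 = 1296 ≡ 195
36^4 ≡ 195^2 = 38025 ≡ 224
36^8 ≡ 224^2 = 50176 ≡ 264
36^16 ≡ 264^2 = 69696 ≡ 333
36^32 ≡ 333^2 = 110889 ≡ 55
36^64 ≡ 55^2 = 3025 ≡ 89
36^128 ≡ 89^2 = 7921 ≡ 214
165 = 128 + 32 + 4 + 1, so 36^165 ≡ 214·55·224·36 ≡ 107 (mod 367)
Right side y^r · r^s mod p:
289^2 = 83521 ≡ 212
289^4 ≡ 212^2 = 44944 ≡ 170
289^8 ≡ 170^2 = 28900 ≡ 274
289^16 ≡ 274^2 = 75076 ≡ 208
289^32 ≡ 208^2 = 43264 ≡ 325
289^64 ≡ 325^2 = 105625 ≡ 296
289^128 ≡ 296^2 = 87616 ≡ 270
289^256 ≡ 270^2 = 72900 ≡ 234
324 = 256 + 64 + 4, so 289^324 ≡ 234·296·170 ≡ 52 (mod 367)
324^2 = 104976 ≡ 14
324^4 ≡ 14^2 = 196
324^8 ≡ 196^2 = 38416 ≡ 248
15 = 8 + 4 + 2 + 1, so 324^15 ≡ 248·196·14·324 ≡ 362 (mod 367)
52·362 = 18824 ≡ 107 (mod 367)
107 ≡ 107 (mod 367), so the signature is genuine.

genuine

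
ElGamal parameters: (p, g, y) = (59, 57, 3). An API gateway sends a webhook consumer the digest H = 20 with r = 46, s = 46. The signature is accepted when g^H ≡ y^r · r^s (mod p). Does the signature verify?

Left side g^H mod p:
57^2 = 3249 ≡ 4
57^4 ≡ 4^2 = 16
57^8 ≡ 16^2 = 256 ≡ 20
57^16 ≡ 20^2 = 400 ≡ 46
20 = 16 + 4, so 57^20 ≡ 46·16 ≡ 28 (mod 59)
Right side y^r · r^s mod p:
3^2 = 9
3^4 ≡ 9^2 = 81 ≡ 22
3^8 ≡ 22^2 = 484 ≡ 12
3^16 ≡ 12^2 = 144 ≡ 26
3^32 ≡ 26^2 = 676 ≡ 27
46 = 32 + 8 + 4 + 2, so 3^46 ≡ 27·12·22·9 ≡ 19 (mod 59)
46^2 = 2116 ≡ 51
46^4 ≡ 51^2 = 2601 ≡ 5
46^8 ≡ 5^2 = 25
46^16 ≡ 25^2 = 625 ≡ 35
46^32 ≡ 35^2 = 1225 ≡ 45
46 = 32 + 8 + 4 + 2, so 46^46 ≡ 45·25·5·51 ≡ 17 (mod 59)
19·17 = 323 ≡ 28 (mod 59)
28 ≡ 28 (mod 59), so the signature is genuine.

verifies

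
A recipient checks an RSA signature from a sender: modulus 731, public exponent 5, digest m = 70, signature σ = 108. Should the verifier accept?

σ^2 ≡ 108^2 = 11664 ≡ 699
σ^4 ≡ 699^2 = 488601 ≡ 293
5 = 4 + 1, so σ^5 ≡ 293·108 ≡ 211 (mod 731)
The recovered value 211 does not match the digest 70.

reject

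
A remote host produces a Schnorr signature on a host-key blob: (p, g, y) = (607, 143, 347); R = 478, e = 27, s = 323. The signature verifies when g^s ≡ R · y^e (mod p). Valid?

no

g^s mod p:
143^2 = 20449 ≡ 418
143^4 ≡ 418^2 = 174724 ≡ 515
143^8 ≡ 515^2 = 265225 ≡ 573
143^16 ≡ 573^2 = 328329 ≡ 549
143^32 ≡ 549^2 = 301401 ≡ 329
143^64 ≡ 329^2 = 108241 ≡ 195
143^128 ≡ 195^2 = 38025 ≡ 391
143^256 ≡ 391^2 = 152881 ≡ 524
323 = 256 + 64 + 2 + 1, so 143^323 ≡ 524·195·418·143 ≡ 480 (mod 607)
R · y^e mod p:
347^2 = 120409 ≡ 223
347^4 ≡ 223^2 = 49729 ≡ 562
347^8 ≡ 562^2 = 315844 ≡ 204
347^16 ≡ 204^2 = 41616 ≡ 340
27 = 16 + 8 + 2 + 1, so 347^27 ≡ 340·204·223·347 ≡ 565 (mod 607)
478·565 = 270070 ≡ 562 (mod 607)
480 ≠ 562; the check fails.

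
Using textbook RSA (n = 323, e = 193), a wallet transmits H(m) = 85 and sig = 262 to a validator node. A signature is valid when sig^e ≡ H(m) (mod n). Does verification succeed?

sig^2 ≡ 262^2 = 68644 ≡ 168
sig^4 ≡ 168^2 = 28224 ≡ 123
sig^8 ≡ 123^2 = 15129 ≡ 271
sig^16 ≡ 271^2 = 73441 ≡ 120
sig^32 ≡ 120^2 = 14400 ≡ 188
sig^64 ≡ 188^2 = 35344 ≡ 137
sig^128 ≡ 137^2 = 18769 ≡ 35
193 = 128 + 64 + 1, so sig^193 ≡ 35·137·262 ≡ 143 (mod 323)
sig^193 mod 323 = 143, but H(m) = 85.

fails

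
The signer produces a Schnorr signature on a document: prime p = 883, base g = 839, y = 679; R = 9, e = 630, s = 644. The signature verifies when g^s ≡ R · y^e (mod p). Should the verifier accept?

accept

g^s mod p:
839^2 = 703921 ≡ 170
839^4 ≡ 170^2 = 28900 ≡ 644
839^8 ≡ 644^2 = 414736 ≡ 609
839^16 ≡ 609^2 = 370881 ≡ 21
839^32 ≡ 21^2 = 441
839^64 ≡ 441^2 = 194481 ≡ 221
839^128 ≡ 221^2 = 48841 ≡ 276
839^256 ≡ 276^2 = 76176 ≡ 238
839^512 ≡ 238^2 = 56644 ≡ 132
644 = 512 + 128 + 4, so 839^644 ≡ 132·276·644 ≡ 15 (mod 883)
R · y^e mod p:
679^2 = 461041 ≡ 115
679^4 ≡ 115^2 = 13225 ≡ 863
679^8 ≡ 863^2 = 744769 ≡ 400
679^16 ≡ 400^2 = 160000 ≡ 177
679^32 ≡ 177^2 = 31329 ≡ 424
679^64 ≡ 424^2 = 179776 ≡ 527
679^128 ≡ 527^2 = 277729 ≡ 467
679^256 ≡ 467^2 = 218089 ≡ 871
679^512 ≡ 871^2 = 758641 ≡ 144
630 = 512 + 64 + 32 + 16 + 4 + 2, so 679^630 ≡ 144·527·424·177·863·115 ≡ 296 (mod 883)
9·296 = 2664 ≡ 15 (mod 883)
15 ≡ 15 (mod 883); signature holds.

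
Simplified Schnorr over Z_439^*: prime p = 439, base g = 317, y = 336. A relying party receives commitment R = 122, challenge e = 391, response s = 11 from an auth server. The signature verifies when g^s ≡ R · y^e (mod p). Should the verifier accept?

g^s mod p:
317^2 = 100489 ≡ 397
317^4 ≡ 397^2 = 157609 ≡ 8
317^8 ≡ 8^2 = 64
11 = 8 + 2 + 1, so 317^11 ≡ 64·397·317 ≡ 3 (mod 439)
R · y^e mod p:
336^2 = 112896 ≡ 73
336^4 ≡ 73^2 = 5329 ≡ 61
336^8 ≡ 61^2 = 3721 ≡ 209
336^16 ≡ 209^2 = 43681 ≡ 220
336^32 ≡ 220^2 = 48400 ≡ 110
336^64 ≡ 110^2 = 12100 ≡ 247
336^128 ≡ 247^2 = 61009 ≡ 427
336^256 ≡ 427^2 = 182329 ≡ 144
391 = 256 + 128 + 4 + 2 + 1, so 336^391 ≡ 144·427·61·73·336 ≡ 54 (mod 439)
122·54 = 6588 ≡ 3 (mod 439)
3 ≡ 3 (mod 439); signature holds.

accept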